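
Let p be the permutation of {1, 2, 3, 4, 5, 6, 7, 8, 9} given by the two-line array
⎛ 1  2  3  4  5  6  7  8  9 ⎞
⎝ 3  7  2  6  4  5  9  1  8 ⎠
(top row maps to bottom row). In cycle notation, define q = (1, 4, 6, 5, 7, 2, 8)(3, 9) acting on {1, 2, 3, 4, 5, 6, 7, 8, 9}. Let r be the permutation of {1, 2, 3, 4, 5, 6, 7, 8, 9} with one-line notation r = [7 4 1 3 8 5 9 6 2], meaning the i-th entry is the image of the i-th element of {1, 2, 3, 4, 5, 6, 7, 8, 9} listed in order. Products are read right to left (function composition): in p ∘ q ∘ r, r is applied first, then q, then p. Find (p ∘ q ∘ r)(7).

2

Apply the permutations in order: r(7) = 9, then q(9) = 3, then p(3) = 2. So (p ∘ q ∘ r)(7) = 2.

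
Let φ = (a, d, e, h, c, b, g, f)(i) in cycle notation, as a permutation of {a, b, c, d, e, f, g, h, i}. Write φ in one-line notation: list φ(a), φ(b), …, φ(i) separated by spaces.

Image by image: a↦d, b↦g, c↦b, d↦e, e↦h, f↦a, g↦f, h↦c, i↦i.
So the one-line form is d g b e h a f c i.

d g b e h a f c i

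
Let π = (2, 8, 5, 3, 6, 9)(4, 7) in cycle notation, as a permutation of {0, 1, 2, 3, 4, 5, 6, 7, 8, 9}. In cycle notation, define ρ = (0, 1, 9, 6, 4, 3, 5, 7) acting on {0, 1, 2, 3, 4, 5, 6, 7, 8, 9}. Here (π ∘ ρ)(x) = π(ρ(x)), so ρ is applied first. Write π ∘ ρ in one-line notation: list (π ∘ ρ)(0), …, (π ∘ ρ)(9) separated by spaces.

(π ∘ ρ)(x) = π(ρ(x)). Computing each image: π(ρ(0)) = π(1) = 1, π(ρ(1)) = π(9) = 2, π(ρ(2)) = π(2) = 8, π(ρ(3)) = π(5) = 3, π(ρ(4)) = π(3) = 6, π(ρ(5)) = π(7) = 4, π(ρ(6)) = π(4) = 7, π(ρ(7)) = π(0) = 0, π(ρ(8)) = π(8) = 5, π(ρ(9)) = π(6) = 9.
Hence π ∘ ρ = [1 2 8 3 6 4 7 0 5 9].

1 2 8 3 6 4 7 0 5 9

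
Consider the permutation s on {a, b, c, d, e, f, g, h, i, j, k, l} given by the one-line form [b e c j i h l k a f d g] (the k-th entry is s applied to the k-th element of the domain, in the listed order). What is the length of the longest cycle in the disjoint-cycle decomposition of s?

Decomposing into disjoint cycles gives (a b e i)(d j f h k)(g l); the longest has length 5.

5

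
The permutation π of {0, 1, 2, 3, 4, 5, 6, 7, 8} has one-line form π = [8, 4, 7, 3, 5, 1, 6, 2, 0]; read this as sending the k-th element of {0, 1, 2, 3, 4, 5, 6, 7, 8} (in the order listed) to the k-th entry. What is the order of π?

6

Writing π as disjoint cycles, the cycle lengths are 3, 2, 2, 1, 1.
The order of π is the least common multiple of its cycle lengths: lcm(3, 2, 2) = 6.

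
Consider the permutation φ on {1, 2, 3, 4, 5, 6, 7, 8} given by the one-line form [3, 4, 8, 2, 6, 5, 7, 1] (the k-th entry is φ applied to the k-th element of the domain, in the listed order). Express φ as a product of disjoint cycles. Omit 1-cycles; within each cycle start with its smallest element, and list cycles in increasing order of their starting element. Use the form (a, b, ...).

Iterating φ from 1 gives 1 → 3 → 8 → 1; that is the 3-cycle (1, 3, 8).
Continuing from each remaining unvisited element yields (1, 3, 8)(2, 4)(5, 6).

(1, 3, 8)(2, 4)(5, 6)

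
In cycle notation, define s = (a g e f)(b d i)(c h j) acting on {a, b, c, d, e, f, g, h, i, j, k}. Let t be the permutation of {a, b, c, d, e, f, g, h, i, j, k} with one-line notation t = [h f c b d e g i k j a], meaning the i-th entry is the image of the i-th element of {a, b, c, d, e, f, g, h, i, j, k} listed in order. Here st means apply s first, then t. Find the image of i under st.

f

(st)(i) = t(s(i)). s(i) = b, then t(b) = f. So (st)(i) = f.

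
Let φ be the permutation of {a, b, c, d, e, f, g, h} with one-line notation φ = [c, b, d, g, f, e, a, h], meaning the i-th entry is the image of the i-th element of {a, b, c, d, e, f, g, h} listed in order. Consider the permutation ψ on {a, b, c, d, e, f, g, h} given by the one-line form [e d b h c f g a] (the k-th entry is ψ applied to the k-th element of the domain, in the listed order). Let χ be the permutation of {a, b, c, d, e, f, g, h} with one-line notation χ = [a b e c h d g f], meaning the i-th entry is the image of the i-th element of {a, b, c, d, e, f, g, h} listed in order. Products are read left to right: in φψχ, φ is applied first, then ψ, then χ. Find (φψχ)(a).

(φψχ)(a) = χ(ψ(φ(a))). φ(a) = c, then ψ(c) = b, then χ(b) = b, so the result is b.

b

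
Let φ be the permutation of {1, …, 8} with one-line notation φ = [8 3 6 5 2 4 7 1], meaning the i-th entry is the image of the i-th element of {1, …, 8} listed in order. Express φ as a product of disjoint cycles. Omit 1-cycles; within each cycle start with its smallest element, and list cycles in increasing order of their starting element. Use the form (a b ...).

(1 8)(2 3 6 4 5)

Iterating φ from 1 gives 1 → 8 → 1; that is the 2-cycle (1 8).
Continuing from each remaining unvisited element yields (1 8)(2 3 6 4 5).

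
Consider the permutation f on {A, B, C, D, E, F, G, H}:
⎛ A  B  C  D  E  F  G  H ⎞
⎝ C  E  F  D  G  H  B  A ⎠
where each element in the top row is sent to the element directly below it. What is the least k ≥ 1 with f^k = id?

Writing f as disjoint cycles, the cycle lengths are 4, 3, 1.
The order of f is the least common multiple of its cycle lengths: lcm(4, 3) = 12.

12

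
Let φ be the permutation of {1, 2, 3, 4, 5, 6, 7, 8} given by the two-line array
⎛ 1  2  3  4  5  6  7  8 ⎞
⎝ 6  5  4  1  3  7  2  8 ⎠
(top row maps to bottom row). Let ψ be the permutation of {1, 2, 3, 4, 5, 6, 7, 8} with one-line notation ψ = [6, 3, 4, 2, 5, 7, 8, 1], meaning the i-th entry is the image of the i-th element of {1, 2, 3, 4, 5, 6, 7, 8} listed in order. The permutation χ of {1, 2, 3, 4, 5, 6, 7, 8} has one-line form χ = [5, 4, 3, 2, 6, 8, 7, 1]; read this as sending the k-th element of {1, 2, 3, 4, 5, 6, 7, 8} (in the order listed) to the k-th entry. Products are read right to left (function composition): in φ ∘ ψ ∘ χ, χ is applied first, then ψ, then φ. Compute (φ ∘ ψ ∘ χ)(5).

(φ ∘ ψ ∘ χ)(5) = φ(ψ(χ(5))). χ(5) = 6, then ψ(6) = 7, then φ(7) = 2, so the result is 2.

2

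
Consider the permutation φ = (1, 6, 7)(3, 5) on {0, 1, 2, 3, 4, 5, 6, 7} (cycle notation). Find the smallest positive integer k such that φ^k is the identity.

The cycle type of φ is (3, 2, 1, 1, 1).
The order is lcm(3, 2) = 6.

6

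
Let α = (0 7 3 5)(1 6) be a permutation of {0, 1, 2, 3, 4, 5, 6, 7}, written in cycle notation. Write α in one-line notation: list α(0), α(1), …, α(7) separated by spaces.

7 6 2 5 4 0 1 3

Each element maps to the next entry in its cycle (wrapping to the front): 0→7, 1→6, 2→2, 3→5, 4→4, 5→0, 6→1, 7→3.
So the one-line form is 7 6 2 5 4 0 1 3.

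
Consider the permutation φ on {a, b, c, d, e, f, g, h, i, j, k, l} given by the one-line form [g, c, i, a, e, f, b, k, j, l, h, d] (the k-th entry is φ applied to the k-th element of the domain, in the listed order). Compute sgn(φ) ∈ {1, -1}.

1

In disjoint-cycle form the cycle lengths are 8, 2, 1, 1.
A cycle is odd iff its length is even; φ has 2 even-length cycles, so sgn(φ) = (−1)^2 and φ is even.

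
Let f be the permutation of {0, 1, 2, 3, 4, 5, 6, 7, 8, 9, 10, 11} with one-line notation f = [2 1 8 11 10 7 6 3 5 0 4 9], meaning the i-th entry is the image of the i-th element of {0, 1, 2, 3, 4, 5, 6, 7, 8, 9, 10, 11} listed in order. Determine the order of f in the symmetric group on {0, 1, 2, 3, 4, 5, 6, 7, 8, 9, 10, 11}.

8

Writing f as disjoint cycles, the cycle lengths are 8, 2, 1, 1.
The order is lcm(8, 2) = 8.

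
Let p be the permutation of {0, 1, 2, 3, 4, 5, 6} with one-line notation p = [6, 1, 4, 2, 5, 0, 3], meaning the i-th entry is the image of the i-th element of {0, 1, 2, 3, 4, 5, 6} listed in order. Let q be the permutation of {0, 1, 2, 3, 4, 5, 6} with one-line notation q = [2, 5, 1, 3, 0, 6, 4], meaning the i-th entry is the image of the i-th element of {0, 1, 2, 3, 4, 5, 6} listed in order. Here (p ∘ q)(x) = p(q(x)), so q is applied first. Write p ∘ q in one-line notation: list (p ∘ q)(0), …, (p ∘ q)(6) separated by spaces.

4 0 1 2 6 3 5

(p ∘ q)(x) = p(q(x)). Computing each image: p(q(0)) = p(2) = 4, p(q(1)) = p(5) = 0, p(q(2)) = p(1) = 1, p(q(3)) = p(3) = 2, p(q(4)) = p(0) = 6, p(q(5)) = p(6) = 3, p(q(6)) = p(4) = 5.
Hence p ∘ q = [4 0 1 2 6 3 5].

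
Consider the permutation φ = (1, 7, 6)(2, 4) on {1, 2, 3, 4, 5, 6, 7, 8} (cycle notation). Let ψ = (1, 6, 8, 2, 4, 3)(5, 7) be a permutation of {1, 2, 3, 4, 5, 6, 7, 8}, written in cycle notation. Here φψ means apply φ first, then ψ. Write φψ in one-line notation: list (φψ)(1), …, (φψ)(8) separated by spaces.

(φψ)(x) = ψ(φ(x)). Computing each image: ψ(φ(1)) = ψ(7) = 5, ψ(φ(2)) = ψ(4) = 3, ψ(φ(3)) = ψ(3) = 1, ψ(φ(4)) = ψ(2) = 4, ψ(φ(5)) = ψ(5) = 7, ψ(φ(6)) = ψ(1) = 6, ψ(φ(7)) = ψ(6) = 8, ψ(φ(8)) = ψ(8) = 2.
Hence φψ = [5 3 1 4 7 6 8 2].

5 3 1 4 7 6 8 2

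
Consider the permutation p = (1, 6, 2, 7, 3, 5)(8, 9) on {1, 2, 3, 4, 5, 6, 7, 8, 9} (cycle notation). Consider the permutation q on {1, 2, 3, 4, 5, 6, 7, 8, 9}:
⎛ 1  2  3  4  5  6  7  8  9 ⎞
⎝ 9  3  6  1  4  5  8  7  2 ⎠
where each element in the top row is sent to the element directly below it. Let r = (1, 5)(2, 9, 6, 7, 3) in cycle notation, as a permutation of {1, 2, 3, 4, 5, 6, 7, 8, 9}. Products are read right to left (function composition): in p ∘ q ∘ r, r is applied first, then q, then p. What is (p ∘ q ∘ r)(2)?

7

(p ∘ q ∘ r)(2) = p(q(r(2))). r(2) = 9, then q(9) = 2, then p(2) = 7, so the result is 7.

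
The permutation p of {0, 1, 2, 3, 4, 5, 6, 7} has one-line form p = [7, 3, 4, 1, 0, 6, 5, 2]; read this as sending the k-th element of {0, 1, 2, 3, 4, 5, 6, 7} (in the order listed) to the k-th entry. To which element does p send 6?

6 is element number 7 of the domain, and entry number 7 of the one-line form is 5, so p(6) = 5.

5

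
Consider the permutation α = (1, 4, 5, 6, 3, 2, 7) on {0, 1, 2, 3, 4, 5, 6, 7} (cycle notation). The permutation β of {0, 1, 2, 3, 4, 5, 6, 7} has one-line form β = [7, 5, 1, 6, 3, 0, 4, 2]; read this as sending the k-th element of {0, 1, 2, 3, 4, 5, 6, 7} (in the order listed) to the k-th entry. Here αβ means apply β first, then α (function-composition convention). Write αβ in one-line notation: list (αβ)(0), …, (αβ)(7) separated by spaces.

For each element, apply β then α: 0 → 7 → 1; 1 → 5 → 6; 2 → 1 → 4; 3 → 6 → 3; 4 → 3 → 2; 5 → 0 → 0; 6 → 4 → 5; 7 → 2 → 7.
So αβ in one-line form is 1 6 4 3 2 0 5 7.

1 6 4 3 2 0 5 7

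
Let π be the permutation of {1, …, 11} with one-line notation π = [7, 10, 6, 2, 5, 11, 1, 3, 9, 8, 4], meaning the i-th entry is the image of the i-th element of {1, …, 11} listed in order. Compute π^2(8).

6

Tracing 8 → 3 → … returns to 8 after 7 steps, so 8 lies in a 7-cycle (2, 10, 8, 3, 6, 11, 4).
Stepping 2 places around the cycle: 8 → 3 → 6.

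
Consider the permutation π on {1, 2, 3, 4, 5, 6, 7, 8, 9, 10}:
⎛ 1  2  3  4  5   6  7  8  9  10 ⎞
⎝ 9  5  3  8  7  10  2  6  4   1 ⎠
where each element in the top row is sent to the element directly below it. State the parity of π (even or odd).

odd

In disjoint-cycle form the cycle lengths are 6, 3, 1.
A cycle is odd iff its length is even; π has 1 even-length cycle, so sgn(π) = (−1)^1 and π is odd.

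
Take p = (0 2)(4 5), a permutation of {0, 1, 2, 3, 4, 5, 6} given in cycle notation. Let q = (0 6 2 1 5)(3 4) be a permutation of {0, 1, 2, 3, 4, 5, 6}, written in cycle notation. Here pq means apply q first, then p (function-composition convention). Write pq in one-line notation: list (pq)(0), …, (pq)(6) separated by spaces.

6 4 1 5 3 2 0

Chase each element through q then p: 0 → 6 → 6; 1 → 5 → 4; 2 → 1 → 1; 3 → 4 → 5; 4 → 3 → 3; 5 → 0 → 2; 6 → 2 → 0.
Collecting the images, pq = [6 4 1 5 3 2 0].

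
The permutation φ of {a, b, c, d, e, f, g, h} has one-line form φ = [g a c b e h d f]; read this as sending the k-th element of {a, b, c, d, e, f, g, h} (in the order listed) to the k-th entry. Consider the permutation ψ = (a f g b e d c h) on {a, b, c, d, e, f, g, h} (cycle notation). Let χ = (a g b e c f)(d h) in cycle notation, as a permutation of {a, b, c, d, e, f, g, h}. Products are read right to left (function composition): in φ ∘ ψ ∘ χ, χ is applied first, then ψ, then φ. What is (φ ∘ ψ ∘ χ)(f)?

Chase f: χ(f) = a; ψ(a) = f; φ(f) = h. Hence (φ ∘ ψ ∘ χ)(f) = h.

h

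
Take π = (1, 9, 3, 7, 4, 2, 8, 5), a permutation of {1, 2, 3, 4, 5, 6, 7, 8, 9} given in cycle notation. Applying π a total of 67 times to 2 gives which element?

2 lies in the 8-cycle (1, 9, 3, 7, 4, 2, 8, 5).
Since the cycle has length 8, π^67 acts on it the same as π^3 (67 mod 8 = 3).
Advancing 3 steps from 2: 2 → 8 → 5 → 1.

1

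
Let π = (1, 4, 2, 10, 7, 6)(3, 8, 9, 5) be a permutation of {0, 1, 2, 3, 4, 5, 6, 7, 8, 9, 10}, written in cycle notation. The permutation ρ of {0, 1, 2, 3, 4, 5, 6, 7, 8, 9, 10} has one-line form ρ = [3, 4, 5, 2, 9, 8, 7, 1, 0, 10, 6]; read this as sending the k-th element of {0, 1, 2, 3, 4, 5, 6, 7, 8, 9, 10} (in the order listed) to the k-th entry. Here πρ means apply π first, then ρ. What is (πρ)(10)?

1

π(10) = 7, then ρ(7) = 1; composing gives (πρ)(10) = 1.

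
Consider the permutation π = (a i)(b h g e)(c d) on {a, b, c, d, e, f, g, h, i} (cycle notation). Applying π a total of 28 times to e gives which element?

e

e lies in the 4-cycle (b h g e).
On a 4-cycle, π^4 is the identity, so π^28 = π^0 there (28 ≡ 0 mod 4).
So π^28(e) = e.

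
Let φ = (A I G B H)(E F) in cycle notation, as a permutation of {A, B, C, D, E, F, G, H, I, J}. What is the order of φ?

The cycle type of φ is (5, 2, 1, 1, 1).
The order is lcm(5, 2) = 10.

10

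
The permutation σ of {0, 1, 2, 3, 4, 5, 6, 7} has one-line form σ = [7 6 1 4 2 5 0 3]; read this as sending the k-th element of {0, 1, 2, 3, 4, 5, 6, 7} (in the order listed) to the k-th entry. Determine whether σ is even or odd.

In disjoint-cycle form the cycle lengths are 7, 1.
A cycle of length ℓ contributes ℓ−1 transpositions, so σ is a product of 6 transpositions — even.

even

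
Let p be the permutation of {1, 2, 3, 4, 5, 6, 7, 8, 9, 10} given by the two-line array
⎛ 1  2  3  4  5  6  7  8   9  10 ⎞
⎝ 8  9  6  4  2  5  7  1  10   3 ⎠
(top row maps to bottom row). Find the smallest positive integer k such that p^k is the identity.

Decomposing into disjoint cycles gives cycle lengths 6, 2, 1, 1.
The order of p is the least common multiple of its cycle lengths: lcm(6, 2) = 6.

6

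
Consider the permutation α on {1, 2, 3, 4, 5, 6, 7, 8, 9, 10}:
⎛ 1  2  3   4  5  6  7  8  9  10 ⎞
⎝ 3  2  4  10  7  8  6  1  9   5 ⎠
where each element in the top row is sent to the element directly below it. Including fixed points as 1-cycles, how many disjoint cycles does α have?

The cycle decomposition is (1, 3, 4, 10, 5, 7, 6, 8)(2)(9), which has 3 cycles (counting 1-cycles).

3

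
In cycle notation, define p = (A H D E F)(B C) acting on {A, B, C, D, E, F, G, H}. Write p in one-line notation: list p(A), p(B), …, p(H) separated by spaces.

Each element maps to the next entry in its cycle (wrapping to the front): A↦H, B↦C, C↦B, D↦E, E↦F, F↦A, G↦G, H↦D.
Listing these in domain order gives H C B E F A G D.

H C B E F A G D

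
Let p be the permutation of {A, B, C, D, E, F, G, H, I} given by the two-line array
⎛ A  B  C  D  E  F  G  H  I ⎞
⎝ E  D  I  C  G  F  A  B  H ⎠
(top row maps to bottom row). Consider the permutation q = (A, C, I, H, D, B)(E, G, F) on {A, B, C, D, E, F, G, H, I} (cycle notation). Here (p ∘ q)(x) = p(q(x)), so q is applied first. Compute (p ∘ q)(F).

First apply q: q(F) = E, then p(E) = G. Thus (p ∘ q)(F) = G.

G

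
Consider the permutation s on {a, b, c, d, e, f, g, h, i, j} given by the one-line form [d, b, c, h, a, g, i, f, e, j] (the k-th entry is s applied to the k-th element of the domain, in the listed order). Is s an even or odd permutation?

even

In disjoint-cycle form the cycle lengths are 7, 1, 1, 1.
A cycle of length ℓ contributes ℓ−1 transpositions, so s is a product of 6 transpositions — even.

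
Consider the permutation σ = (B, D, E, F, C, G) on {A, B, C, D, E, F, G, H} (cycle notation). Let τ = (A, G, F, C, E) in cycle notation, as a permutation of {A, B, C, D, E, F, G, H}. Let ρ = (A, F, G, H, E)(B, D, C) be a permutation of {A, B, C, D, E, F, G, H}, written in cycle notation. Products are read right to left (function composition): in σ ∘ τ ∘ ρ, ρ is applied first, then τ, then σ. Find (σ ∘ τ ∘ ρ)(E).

(σ ∘ τ ∘ ρ)(E) = σ(τ(ρ(E))). ρ(E) = A, then τ(A) = G, then σ(G) = B, so the result is B.

B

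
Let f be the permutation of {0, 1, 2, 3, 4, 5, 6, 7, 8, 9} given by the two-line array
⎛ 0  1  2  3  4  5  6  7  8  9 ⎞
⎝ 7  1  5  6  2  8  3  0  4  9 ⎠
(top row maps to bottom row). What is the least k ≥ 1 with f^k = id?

4

The disjoint-cycle form of f has cycle lengths 4, 2, 2, 1, 1.
Since disjoint cycles commute, ord(f) = lcm(4, 2, 2) = 4.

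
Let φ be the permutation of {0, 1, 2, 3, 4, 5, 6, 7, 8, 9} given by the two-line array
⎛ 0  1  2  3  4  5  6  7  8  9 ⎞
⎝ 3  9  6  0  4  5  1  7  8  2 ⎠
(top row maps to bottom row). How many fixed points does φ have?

4

The fixed points (elements with φ(x) = x) are {4, 5, 7, 8}, so there are 4.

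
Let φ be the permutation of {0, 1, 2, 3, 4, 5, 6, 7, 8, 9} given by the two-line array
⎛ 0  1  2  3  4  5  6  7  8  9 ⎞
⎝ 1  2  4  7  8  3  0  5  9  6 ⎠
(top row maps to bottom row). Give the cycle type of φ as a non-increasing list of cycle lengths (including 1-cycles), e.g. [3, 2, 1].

[7, 3]

The disjoint cycles are (0 1 2 4 8 9 6)(3 7 5), with lengths 7, 3 in non-increasing order.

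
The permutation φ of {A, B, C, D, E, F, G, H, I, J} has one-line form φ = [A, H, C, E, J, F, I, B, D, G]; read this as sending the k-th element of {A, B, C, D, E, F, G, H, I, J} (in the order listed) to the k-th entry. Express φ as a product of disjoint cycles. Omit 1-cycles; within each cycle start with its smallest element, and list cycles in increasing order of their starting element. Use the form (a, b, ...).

Start at B and follow images: B → H → B, giving the cycle (B, H).
Repeating from the next unused element and collecting all non-trivial cycles gives (B, H)(D, E, J, G, I).

(B, H)(D, E, J, G, I)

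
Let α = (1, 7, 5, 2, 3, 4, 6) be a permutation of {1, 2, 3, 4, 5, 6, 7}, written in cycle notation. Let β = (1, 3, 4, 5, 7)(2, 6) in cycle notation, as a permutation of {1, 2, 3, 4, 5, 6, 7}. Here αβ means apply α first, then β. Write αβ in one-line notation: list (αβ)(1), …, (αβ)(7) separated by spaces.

(αβ)(x) = β(α(x)). Computing each image: β(α(1)) = β(7) = 1, β(α(2)) = β(3) = 4, β(α(3)) = β(4) = 5, β(α(4)) = β(6) = 2, β(α(5)) = β(2) = 6, β(α(6)) = β(1) = 3, β(α(7)) = β(5) = 7.
Hence αβ = [1 4 5 2 6 3 7].

1 4 5 2 6 3 7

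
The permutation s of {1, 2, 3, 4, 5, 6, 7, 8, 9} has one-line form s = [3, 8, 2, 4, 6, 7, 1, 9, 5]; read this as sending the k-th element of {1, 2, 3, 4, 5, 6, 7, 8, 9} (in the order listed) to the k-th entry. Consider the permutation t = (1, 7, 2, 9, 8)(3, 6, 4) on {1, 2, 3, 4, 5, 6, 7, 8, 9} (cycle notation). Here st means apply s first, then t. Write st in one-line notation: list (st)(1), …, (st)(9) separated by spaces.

Chase each element through s then t: 1 → 3 → 6; 2 → 8 → 1; 3 → 2 → 9; 4 → 4 → 3; 5 → 6 → 4; 6 → 7 → 2; 7 → 1 → 7; 8 → 9 → 8; 9 → 5 → 5.
So st in one-line form is 6 1 9 3 4 2 7 8 5.

6 1 9 3 4 2 7 8 5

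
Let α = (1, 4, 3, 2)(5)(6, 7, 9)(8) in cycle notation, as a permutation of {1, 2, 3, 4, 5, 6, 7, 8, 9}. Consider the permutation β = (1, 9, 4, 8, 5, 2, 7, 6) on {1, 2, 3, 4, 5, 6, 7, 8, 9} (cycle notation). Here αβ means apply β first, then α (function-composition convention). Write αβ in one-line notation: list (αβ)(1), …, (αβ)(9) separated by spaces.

6 9 2 8 1 4 7 5 3

Chase each element through β then α: 1 → 9 → 6; 2 → 7 → 9; 3 → 3 → 2; 4 → 8 → 8; 5 → 2 → 1; 6 → 1 → 4; 7 → 6 → 7; 8 → 5 → 5; 9 → 4 → 3.
So αβ in one-line form is 6 9 2 8 1 4 7 5 3.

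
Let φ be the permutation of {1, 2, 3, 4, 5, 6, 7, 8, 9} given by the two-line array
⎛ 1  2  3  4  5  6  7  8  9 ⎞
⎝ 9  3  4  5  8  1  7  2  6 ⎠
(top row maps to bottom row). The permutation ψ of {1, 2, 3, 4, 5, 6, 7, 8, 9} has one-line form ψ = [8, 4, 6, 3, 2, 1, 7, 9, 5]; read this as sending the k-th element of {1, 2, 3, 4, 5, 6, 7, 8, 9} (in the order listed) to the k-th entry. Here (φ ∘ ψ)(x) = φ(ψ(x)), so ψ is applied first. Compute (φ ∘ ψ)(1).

2

First apply ψ: ψ(1) = 8, then φ(8) = 2. Thus (φ ∘ ψ)(1) = 2.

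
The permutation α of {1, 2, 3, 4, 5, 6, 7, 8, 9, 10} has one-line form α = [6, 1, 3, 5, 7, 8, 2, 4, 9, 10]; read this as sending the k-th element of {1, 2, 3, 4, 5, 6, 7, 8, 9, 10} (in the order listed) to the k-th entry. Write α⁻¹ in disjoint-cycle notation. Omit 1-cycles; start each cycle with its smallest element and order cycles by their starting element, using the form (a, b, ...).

First write α in disjoint cycles: (1, 6, 8, 4, 5, 7, 2).
Reversing each cycle (and rotating so the smallest element leads) gives α⁻¹ = (1, 2, 7, 5, 4, 8, 6).

(1, 2, 7, 5, 4, 8, 6)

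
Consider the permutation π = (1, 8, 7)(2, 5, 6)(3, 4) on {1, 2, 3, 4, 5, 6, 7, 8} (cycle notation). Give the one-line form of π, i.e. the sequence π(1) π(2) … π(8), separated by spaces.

8 5 4 3 6 2 1 7

Reading each image from the cycles: 1→8, 2→5, 3→4, 4→3, 5→6, 6→2, 7→1, 8→7.
So the one-line form is 8 5 4 3 6 2 1 7.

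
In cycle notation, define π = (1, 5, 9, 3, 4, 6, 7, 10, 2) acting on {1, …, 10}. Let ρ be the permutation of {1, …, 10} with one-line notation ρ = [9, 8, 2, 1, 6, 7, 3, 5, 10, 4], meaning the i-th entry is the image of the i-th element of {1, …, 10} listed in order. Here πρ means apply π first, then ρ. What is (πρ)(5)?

10

(πρ)(5) = ρ(π(5)). π(5) = 9, then ρ(9) = 10. So (πρ)(5) = 10.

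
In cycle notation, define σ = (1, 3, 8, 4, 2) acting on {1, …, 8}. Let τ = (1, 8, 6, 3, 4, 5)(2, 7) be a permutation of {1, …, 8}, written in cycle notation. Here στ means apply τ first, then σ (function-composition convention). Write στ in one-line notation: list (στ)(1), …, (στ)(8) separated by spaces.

4 7 2 5 3 8 1 6

For each element, apply τ then σ: 1 → 8 → 4; 2 → 7 → 7; 3 → 4 → 2; 4 → 5 → 5; 5 → 1 → 3; 6 → 3 → 8; 7 → 2 → 1; 8 → 6 → 6.
Collecting the images, στ = [4 7 2 5 3 8 1 6].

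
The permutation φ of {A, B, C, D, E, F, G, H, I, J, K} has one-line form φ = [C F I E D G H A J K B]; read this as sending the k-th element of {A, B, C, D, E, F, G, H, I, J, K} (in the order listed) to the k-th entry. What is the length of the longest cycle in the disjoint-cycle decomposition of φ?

Decomposing into disjoint cycles gives (A C I J K B F G H)(D E); the longest has length 9.

9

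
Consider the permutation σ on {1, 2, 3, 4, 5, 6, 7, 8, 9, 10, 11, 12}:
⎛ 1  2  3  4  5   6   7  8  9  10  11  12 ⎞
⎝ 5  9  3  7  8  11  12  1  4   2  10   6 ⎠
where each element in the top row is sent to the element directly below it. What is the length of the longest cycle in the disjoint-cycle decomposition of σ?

Decomposing into disjoint cycles gives (1, 5, 8)(2, 9, 4, 7, 12, 6, 11, 10); the longest has length 8.

8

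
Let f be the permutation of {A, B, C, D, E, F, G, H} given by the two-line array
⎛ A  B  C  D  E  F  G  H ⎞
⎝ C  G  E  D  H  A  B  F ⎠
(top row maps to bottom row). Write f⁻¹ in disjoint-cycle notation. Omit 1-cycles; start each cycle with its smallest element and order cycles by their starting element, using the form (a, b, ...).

First write f in disjoint cycles: (A, C, E, H, F)(B, G).
Reversing each cycle (and rotating so the smallest element leads) gives f⁻¹ = (A, F, H, E, C)(B, G).

(A, F, H, E, C)(B, G)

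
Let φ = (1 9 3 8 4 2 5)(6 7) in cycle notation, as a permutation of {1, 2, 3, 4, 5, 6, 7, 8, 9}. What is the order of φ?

The disjoint cycles have lengths 7, 2.
The order of φ is the least common multiple of its cycle lengths: lcm(7, 2) = 14.

14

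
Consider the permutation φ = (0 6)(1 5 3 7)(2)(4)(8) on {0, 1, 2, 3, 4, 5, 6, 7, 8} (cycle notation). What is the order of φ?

4

The disjoint cycles have lengths 4, 2, 1, 1, 1.
Since disjoint cycles commute, ord(φ) = lcm(4, 2) = 4.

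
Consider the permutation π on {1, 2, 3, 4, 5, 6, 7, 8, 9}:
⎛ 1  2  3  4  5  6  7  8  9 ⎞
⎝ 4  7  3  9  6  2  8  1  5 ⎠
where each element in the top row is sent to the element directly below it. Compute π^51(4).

6

Tracing 4 → 9 → … returns to 4 after 8 steps, so 4 lies in an 8-cycle (1 4 9 5 6 2 7 8).
On an 8-cycle, π^8 is the identity, so π^51 = π^3 there (51 ≡ 3 mod 8).
Advancing 3 steps from 4: 4 → 9 → 5 → 6.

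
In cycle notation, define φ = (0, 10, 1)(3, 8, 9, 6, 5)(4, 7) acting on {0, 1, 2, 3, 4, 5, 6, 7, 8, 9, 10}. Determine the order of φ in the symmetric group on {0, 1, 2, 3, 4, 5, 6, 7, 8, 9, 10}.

30

The disjoint cycles have lengths 5, 3, 2, 1.
The order of φ is the least common multiple of its cycle lengths: lcm(5, 3, 2) = 30.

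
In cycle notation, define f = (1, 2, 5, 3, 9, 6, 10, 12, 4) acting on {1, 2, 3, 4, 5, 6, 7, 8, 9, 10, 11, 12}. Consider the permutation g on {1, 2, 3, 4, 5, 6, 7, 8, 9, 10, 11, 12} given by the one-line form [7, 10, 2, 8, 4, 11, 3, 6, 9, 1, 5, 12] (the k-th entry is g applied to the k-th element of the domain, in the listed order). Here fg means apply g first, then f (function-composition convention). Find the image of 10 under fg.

2

(fg)(10) = f(g(10)). g(10) = 1, then f(1) = 2. So (fg)(10) = 2.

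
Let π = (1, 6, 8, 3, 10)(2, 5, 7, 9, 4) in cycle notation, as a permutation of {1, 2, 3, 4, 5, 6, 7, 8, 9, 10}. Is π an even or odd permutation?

The cycle lengths are 5, 5.
A cycle is odd iff its length is even; π has 0 even-length cycles, so sgn(π) = (−1)^0 and π is even.

even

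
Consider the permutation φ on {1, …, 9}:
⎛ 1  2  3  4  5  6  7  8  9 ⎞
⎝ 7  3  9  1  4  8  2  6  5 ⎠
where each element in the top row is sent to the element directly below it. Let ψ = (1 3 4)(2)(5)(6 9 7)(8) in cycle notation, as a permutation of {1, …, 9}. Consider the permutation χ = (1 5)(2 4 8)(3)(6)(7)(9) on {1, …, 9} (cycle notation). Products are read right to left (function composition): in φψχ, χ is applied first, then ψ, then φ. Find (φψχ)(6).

5

Chase 6: χ(6) = 6; ψ(6) = 9; φ(9) = 5. Hence (φψχ)(6) = 5.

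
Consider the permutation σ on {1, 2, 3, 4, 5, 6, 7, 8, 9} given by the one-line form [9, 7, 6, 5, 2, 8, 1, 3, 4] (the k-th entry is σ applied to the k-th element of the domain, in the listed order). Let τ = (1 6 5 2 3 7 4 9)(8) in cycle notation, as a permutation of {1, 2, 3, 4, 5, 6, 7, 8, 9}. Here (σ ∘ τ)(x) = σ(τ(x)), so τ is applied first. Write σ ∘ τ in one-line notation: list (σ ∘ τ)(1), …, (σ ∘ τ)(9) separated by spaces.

Chase each element through τ then σ: 1 → 6 → 8; 2 → 3 → 6; 3 → 7 → 1; 4 → 9 → 4; 5 → 2 → 7; 6 → 5 → 2; 7 → 4 → 5; 8 → 8 → 3; 9 → 1 → 9.
Collecting the images, σ ∘ τ = [8 6 1 4 7 2 5 3 9].

8 6 1 4 7 2 5 3 9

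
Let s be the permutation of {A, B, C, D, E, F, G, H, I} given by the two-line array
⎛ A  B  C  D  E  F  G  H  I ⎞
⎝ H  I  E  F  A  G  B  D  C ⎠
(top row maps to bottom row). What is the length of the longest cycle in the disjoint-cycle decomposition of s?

Decomposing into disjoint cycles gives (A H D F G B I C E); the longest has length 9.

9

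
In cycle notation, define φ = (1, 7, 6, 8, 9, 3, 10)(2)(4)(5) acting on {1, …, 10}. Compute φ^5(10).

9

10 lies in the 7-cycle (1, 7, 6, 8, 9, 3, 10).
Advancing 5 steps from 10: 10 → 1 → 7 → 6 → 8 → 9.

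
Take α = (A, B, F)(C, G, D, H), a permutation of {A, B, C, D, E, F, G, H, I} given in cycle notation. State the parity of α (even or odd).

odd

The cycle lengths are 4, 3, 1, 1.
A cycle of length ℓ contributes ℓ−1 transpositions, so α is a product of 3 + 2 = 5 transpositions — odd.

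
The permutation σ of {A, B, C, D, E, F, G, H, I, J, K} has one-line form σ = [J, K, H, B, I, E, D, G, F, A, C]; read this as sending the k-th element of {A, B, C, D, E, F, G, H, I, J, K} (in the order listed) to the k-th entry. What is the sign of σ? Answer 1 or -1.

1

In disjoint-cycle form the cycle lengths are 6, 3, 2.
A cycle of length ℓ contributes ℓ−1 transpositions, so σ is a product of 5 + 2 + 1 = 8 transpositions — even.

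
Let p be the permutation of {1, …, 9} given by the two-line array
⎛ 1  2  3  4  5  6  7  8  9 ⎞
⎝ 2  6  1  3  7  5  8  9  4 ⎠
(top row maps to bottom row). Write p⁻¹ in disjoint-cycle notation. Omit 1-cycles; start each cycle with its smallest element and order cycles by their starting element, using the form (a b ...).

(1 3 4 9 8 7 5 6 2)

First write p in disjoint cycles: (1 2 6 5 7 8 9 4 3).
The inverse reverses every cycle; in canonical form, p⁻¹ = (1 3 4 9 8 7 5 6 2).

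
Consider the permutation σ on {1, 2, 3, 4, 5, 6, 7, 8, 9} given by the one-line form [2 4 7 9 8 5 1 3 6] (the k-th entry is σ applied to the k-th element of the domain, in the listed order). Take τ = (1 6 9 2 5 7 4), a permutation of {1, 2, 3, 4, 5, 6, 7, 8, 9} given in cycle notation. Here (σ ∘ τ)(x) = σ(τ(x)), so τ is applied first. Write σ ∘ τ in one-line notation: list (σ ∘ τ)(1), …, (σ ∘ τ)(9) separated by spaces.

For each element, apply τ then σ: 1 → 6 → 5; 2 → 5 → 8; 3 → 3 → 7; 4 → 1 → 2; 5 → 7 → 1; 6 → 9 → 6; 7 → 4 → 9; 8 → 8 → 3; 9 → 2 → 4.
Collecting the images, σ ∘ τ = [5 8 7 2 1 6 9 3 4].

5 8 7 2 1 6 9 3 4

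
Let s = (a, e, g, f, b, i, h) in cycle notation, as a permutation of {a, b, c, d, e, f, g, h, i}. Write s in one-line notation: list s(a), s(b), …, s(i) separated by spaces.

e i c d g b f a h

Reading each image from the cycles: a→e, b→i, c→c, d→d, e→g, f→b, g→f, h→a, i→h.
Listing these in domain order gives e i c d g b f a h.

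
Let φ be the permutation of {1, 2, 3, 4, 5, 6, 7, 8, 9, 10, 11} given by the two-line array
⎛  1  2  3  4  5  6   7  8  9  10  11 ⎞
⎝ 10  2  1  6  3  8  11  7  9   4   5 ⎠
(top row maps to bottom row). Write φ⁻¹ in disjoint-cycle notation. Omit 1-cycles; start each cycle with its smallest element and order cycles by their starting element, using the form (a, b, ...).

First write φ in disjoint cycles: (1, 10, 4, 6, 8, 7, 11, 5, 3).
Reversing each cycle (and rotating so the smallest element leads) gives φ⁻¹ = (1, 3, 5, 11, 7, 8, 6, 4, 10).

(1, 3, 5, 11, 7, 8, 6, 4, 10)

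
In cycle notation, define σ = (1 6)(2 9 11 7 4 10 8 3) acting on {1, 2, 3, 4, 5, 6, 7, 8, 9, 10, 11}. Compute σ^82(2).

2 lies in the 8-cycle (2 9 11 7 4 10 8 3).
Since the cycle has length 8, σ^82 acts on it the same as σ^2 (82 mod 8 = 2).
Advancing 2 steps from 2: 2 → 9 → 11.

11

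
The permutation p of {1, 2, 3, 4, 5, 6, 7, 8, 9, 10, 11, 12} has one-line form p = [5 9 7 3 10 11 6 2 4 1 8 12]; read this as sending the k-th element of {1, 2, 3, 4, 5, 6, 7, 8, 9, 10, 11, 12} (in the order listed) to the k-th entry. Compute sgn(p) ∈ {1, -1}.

In disjoint-cycle form the cycle lengths are 8, 3, 1.
A cycle of length ℓ contributes ℓ−1 transpositions, so p is a product of 7 + 2 = 9 transpositions — odd.

-1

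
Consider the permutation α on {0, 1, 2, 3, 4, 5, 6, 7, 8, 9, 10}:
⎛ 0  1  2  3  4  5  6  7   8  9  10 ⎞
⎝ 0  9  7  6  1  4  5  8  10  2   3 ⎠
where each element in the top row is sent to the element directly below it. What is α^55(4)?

Tracing 4 → 1 → … returns to 4 after 10 steps, so 4 lies in a 10-cycle (1, 9, 2, 7, 8, 10, 3, 6, 5, 4).
Powers repeat with period 10 on this cycle, and 55 mod 10 = 5, so α^55(4) = α^5(4).
Stepping 5 places around the cycle: 4 → 1 → 9 → 2 → 7 → 8.

8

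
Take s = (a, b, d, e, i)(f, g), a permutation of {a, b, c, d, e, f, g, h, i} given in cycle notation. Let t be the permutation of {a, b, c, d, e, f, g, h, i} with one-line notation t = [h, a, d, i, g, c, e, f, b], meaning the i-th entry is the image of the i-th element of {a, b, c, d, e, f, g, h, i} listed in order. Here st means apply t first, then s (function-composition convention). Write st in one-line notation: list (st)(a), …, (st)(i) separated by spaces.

h b e a f c i g d

(st)(x) = s(t(x)). Computing each image: s(t(a)) = s(h) = h, s(t(b)) = s(a) = b, s(t(c)) = s(d) = e, s(t(d)) = s(i) = a, s(t(e)) = s(g) = f, s(t(f)) = s(c) = c, s(t(g)) = s(e) = i, s(t(h)) = s(f) = g, s(t(i)) = s(b) = d.
Hence st = [h b e a f c i g d].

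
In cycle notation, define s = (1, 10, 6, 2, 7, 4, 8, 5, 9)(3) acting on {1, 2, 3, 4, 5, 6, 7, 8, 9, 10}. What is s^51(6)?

6 lies in the 9-cycle (1, 10, 6, 2, 7, 4, 8, 5, 9).
Powers repeat with period 9 on this cycle, and 51 mod 9 = 6, so s^51(6) = s^6(6).
Advancing 6 steps from 6: 6 → 2 → 7 → 4 → 8 → 5 → 9.

9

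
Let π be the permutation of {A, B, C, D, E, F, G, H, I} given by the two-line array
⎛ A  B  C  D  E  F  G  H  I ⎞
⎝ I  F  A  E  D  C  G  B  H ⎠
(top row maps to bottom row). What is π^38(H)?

F

Tracing H → B → … returns to H after 6 steps, so H lies in a 6-cycle (A, I, H, B, F, C).
Powers repeat with period 6 on this cycle, and 38 mod 6 = 2, so π^38(H) = π^2(H).
Advancing 2 steps from H: H → B → F.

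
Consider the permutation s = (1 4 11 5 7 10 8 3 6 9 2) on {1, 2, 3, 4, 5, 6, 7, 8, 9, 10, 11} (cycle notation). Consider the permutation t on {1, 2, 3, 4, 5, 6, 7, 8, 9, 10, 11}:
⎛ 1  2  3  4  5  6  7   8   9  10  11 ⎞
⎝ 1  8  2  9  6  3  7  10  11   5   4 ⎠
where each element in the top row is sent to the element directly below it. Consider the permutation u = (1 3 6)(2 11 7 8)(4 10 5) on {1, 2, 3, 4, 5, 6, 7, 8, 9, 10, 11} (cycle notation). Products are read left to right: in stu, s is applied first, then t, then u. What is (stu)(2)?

Chase 2: s(2) = 1; t(1) = 1; u(1) = 3. Hence (stu)(2) = 3.

3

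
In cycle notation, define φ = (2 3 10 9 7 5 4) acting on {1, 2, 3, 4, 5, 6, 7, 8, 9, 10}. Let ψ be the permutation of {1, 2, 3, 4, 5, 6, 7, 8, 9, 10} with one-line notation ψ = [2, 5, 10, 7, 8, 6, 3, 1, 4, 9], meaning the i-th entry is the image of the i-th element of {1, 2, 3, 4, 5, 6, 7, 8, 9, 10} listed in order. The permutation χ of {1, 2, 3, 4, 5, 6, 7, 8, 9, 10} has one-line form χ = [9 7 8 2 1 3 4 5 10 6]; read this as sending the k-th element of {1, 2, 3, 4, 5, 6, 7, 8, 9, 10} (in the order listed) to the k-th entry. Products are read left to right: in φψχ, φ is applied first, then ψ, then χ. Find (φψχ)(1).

7

Apply the permutations in order: φ(1) = 1, then ψ(1) = 2, then χ(2) = 7. So (φψχ)(1) = 7.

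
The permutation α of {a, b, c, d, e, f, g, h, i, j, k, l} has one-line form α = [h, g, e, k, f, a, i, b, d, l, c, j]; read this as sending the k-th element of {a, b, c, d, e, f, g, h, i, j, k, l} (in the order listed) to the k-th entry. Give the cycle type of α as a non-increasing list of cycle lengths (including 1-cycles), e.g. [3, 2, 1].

[10, 2]

The disjoint cycles are (a, h, b, g, i, d, k, c, e, f)(j, l), with lengths 10, 2 in non-increasing order.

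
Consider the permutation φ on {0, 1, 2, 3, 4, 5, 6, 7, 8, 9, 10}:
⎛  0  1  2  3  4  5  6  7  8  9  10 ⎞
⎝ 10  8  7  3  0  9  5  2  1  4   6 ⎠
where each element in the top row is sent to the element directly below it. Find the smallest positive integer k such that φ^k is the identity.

The disjoint-cycle form of φ has cycle lengths 6, 2, 2, 1.
The order of φ is the least common multiple of its cycle lengths: lcm(6, 2, 2) = 6.

6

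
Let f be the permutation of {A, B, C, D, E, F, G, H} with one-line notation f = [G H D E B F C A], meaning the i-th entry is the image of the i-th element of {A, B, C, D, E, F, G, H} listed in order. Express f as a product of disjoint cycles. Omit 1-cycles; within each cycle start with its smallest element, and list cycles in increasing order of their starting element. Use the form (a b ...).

From A: A → G → C → D → E → B → H → A, closing the cycle (A G C D E B H).
Continuing from each remaining unvisited element yields (A G C D E B H).

(A G C D E B H)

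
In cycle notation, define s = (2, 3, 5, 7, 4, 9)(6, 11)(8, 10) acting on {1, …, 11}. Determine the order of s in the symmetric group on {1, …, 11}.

The cycle type of s is (6, 2, 2, 1).
Since disjoint cycles commute, ord(s) = lcm(6, 2, 2) = 6.

6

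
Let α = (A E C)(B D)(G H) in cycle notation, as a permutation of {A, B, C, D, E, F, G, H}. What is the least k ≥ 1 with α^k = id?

The cycle type of α is (3, 2, 2, 1).
The order is lcm(3, 2, 2) = 6.

6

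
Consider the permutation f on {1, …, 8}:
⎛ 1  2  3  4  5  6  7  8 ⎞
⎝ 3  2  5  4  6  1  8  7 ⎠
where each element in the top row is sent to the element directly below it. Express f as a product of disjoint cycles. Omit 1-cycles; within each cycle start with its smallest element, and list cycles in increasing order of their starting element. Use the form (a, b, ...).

Start at 1 and follow images: 1 → 3 → 5 → 6 → 1, giving the cycle (1, 3, 5, 6).
Continuing from each remaining unvisited element yields (1, 3, 5, 6)(7, 8).

(1, 3, 5, 6)(7, 8)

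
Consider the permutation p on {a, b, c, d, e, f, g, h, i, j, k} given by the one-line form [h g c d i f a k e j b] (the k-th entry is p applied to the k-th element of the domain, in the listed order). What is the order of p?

10

The disjoint-cycle form of p has cycle lengths 5, 2, 1, 1, 1, 1.
Since disjoint cycles commute, ord(p) = lcm(5, 2) = 10.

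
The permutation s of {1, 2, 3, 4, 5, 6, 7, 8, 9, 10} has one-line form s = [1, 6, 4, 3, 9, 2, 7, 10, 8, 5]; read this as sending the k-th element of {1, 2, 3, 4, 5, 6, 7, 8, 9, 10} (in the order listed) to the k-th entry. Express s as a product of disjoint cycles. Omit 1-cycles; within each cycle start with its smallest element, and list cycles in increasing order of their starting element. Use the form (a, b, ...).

Start at 2 and follow images: 2 → 6 → 2, giving the cycle (2, 6).
Continuing from each remaining unvisited element yields (2, 6)(3, 4)(5, 9, 8, 10).

(2, 6)(3, 4)(5, 9, 8, 10)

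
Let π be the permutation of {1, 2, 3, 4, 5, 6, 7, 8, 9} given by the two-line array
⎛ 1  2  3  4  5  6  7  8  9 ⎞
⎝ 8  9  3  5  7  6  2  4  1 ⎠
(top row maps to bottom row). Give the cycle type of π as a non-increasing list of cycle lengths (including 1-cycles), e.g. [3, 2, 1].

[7, 1, 1]

The disjoint cycles are (1 8 4 5 7 2 9)(3)(6), with lengths 7, 1, 1 in non-increasing order.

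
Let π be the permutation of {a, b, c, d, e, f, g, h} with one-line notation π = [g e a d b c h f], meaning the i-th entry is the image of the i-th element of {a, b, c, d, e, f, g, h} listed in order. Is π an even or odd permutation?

In disjoint-cycle form the cycle lengths are 5, 2, 1.
A cycle is odd iff its length is even; π has 1 even-length cycle, so sgn(π) = (−1)^1 and π is odd.

odd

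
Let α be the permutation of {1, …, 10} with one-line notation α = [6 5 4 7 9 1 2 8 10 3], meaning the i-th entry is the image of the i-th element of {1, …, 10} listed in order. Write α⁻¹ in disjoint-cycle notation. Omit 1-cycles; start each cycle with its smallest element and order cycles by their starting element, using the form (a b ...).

The cycle decomposition of α is (1 6)(2 5 9 10 3 4 7).
Reversing each cycle (and rotating so the smallest element leads) gives α⁻¹ = (1 6)(2 7 4 3 10 9 5).

(1 6)(2 7 4 3 10 9 5)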